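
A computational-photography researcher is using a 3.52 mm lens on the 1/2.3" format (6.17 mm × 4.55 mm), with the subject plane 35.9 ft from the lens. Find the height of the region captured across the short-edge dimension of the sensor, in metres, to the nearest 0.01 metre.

14.14 m

dₒ: 35.9 ft × 304.8 mm/ft = 10942.32 mm.
Similar triangles through the lens centre give W/dₒ = h/dᵢ; with 1/f = 1/dₒ + 1/dᵢ this gives W = h·(dₒ − f)/f.
W = 4.55 mm × (10942.3 − 3.52) / 3.52 = 4.55 × 3107.6135 ≈ 14139.642 mm = 14.1396 m.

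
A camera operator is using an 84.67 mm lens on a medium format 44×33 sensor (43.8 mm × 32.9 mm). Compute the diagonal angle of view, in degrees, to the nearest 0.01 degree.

35.85°

Sensor diagonal = √(43.8² + 32.9²) = √3000.8500 ≈ 54.7800 mm.
Angle of view α = 2·arctan(d/2f) with d = 54.7800 mm and f = 84.67 mm.
d/2f = 0.32349; arctan(0.32349) ≈ 17.9259°, so α ≈ 35.8519°.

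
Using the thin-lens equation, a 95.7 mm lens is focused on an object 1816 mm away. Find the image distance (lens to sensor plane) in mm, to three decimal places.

101.024 mm

1/dᵢ = 1/f − 1/dₒ = 1/95.7 − 1/1816 = 0.0098987 mm⁻¹.
dᵢ = 1/0.0098987 ≈ 101.0238 mm.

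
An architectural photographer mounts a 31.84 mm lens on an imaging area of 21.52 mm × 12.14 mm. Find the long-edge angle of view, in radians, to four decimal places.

0.6518 rad

Angle of view α = 2·arctan(w/2f) with w = 21.52 mm and f = 31.84 mm.
w/2f = 0.33794; arctan(0.33794) ≈ 0.3259 rad, so α ≈ 0.6518 rad.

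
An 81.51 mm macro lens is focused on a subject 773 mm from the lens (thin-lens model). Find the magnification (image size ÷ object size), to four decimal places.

0.1179×

Thin lens: 1/f = 1/dₒ + 1/dᵢ → 1/dᵢ = 1/81.51 − 1/773 = 0.0109748 mm⁻¹, so dᵢ ≈ 91.1181 mm.
Magnification m = dᵢ/dₒ = 91.1181/773 ≈ 0.11788.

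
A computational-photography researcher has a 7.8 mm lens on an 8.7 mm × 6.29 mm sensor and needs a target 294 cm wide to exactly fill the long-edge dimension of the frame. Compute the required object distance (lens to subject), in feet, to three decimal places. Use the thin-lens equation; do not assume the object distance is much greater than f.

W: 294 cm = 2940 mm.
Magnification m = w/W = dᵢ/dₒ; combined with 1/f = 1/dₒ + 1/dᵢ this gives dₒ = f·(1 + W/w).
dₒ = 7.8 mm × (1 + 2940/8.7) = 7.8 × 338.9310 ≈ 2643.662 mm = 2643.662/304.8 ft = 8.67343 ft.

8.673 ft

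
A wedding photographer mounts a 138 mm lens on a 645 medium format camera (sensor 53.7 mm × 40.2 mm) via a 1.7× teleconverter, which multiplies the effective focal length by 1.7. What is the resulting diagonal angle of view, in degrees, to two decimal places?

16.27°

Effective focal length f = 138 × 1.7 = 234.6 mm.
Sensor diagonal = √(53.7² + 40.2²) = √4499.7300 ≈ 67.0800 mm.
α = 2·arctan(67.080 / (2 × 234.6)) = 2·arctan(0.14297) ≈ 16.2725°.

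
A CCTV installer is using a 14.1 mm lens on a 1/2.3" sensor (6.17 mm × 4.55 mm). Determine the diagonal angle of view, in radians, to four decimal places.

Sensor diagonal = √(6.17² + 4.55²) = √58.7714 ≈ 7.6663 mm.
Angle of view α = 2·arctan(d/2f) with d = 7.6663 mm and f = 14.1 mm.
d/2f = 0.27185; arctan(0.27185) ≈ 0.2654 rad, so α ≈ 0.5309 rad.

0.5309 rad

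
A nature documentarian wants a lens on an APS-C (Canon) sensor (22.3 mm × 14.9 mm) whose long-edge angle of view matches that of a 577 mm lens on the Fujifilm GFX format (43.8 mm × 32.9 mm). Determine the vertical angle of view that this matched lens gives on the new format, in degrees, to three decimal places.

Equal long-edge AOV ⇒ f₂ = f₁ · 22.3/43.8 = 577 × 0.50913 ≈ 293.7694 mm.
Vertical AOV on the new format = 2·arctan(14.9 / (2 × 293.7694)) = 2·arctan(0.02536) ≈ 2.9054°.

2.905°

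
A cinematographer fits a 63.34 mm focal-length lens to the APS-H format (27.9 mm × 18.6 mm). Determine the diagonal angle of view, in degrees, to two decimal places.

29.65°

Sensor diagonal = √(27.9² + 18.6²) = √1124.3700 ≈ 33.5316 mm.
Angle of view α = 2·arctan(d/2f) with d = 33.5316 mm and f = 63.34 mm.
d/2f = 0.26470; arctan(0.26470) ≈ 14.8259°, so α ≈ 29.6518°.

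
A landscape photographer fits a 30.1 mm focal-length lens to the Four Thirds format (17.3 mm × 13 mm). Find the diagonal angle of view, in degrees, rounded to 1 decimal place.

39.5°

Sensor diagonal = √(17.3² + 13²) = √468.2900 ≈ 21.6400 mm.
Angle of view α = 2·arctan(d/2f) with d = 21.6400 mm and f = 30.1 mm.
d/2f = 0.35947; arctan(0.35947) ≈ 19.7719°, so α ≈ 39.5438°.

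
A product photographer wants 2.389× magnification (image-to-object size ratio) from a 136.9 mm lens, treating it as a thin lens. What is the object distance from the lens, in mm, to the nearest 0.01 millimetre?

194.20 mm

With m = dᵢ/dₒ and 1/f = 1/dₒ + 1/dᵢ, substituting dᵢ = m·dₒ gives 1/f = (1 + 1/m)/dₒ, hence dₒ = f·(1 + 1/m).
dₒ = 136.9 × (1 + 1/2.389) = 136.9 × 1.41859 ≈ 194.204 mm.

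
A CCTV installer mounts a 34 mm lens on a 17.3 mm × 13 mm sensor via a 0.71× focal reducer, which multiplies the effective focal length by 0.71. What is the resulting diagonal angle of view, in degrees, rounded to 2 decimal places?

Effective focal length f = 34 × 0.71 = 24.14 mm.
Sensor diagonal = √(17.3² + 13²) = √468.2900 ≈ 21.6400 mm.
α = 2·arctan(21.640 / (2 × 24.14)) = 2·arctan(0.44822) ≈ 48.2857°.

48.29°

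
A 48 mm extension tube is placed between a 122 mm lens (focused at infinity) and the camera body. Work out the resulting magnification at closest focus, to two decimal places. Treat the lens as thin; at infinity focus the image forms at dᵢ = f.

0.39×

The tube moves the image plane from f to f + e, so dᵢ = 122 + 48 = 170 mm. Focus is achieved when 1/f = 1/dₒ + 1/dᵢ, giving dₒ = 1/(1/f − 1/(f+e)).
Magnification m = dᵢ/dₒ = (f+e)·(1/f − 1/(f+e)) = e/f = 48/122 ≈ 0.3934.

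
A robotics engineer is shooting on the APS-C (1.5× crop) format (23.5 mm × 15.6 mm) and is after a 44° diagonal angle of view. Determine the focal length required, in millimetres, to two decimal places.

34.91 mm

Sensor diagonal = √(23.5² + 15.6²) = √795.6100 ≈ 28.2066 mm.
From α = 2·arctan(d/2f) we get f = d / (2·tan(α/2)).
With d = 28.2066 mm and α/2 = 22°, tan(α/2) ≈ 0.40403, so f ≈ 28.2066 / 0.80805 ≈ 34.9068 mm.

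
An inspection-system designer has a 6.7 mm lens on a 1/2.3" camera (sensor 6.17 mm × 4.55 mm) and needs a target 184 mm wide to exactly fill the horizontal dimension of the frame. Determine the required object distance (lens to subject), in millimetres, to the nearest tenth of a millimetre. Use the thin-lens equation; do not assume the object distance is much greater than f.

Magnification m = w/W = dᵢ/dₒ; combined with 1/f = 1/dₒ + 1/dᵢ this gives dₒ = f·(1 + W/w).
dₒ = 6.7 mm × (1 + 184/6.17) = 6.7 × 30.8217 ≈ 206.506 mm.

206.5 mm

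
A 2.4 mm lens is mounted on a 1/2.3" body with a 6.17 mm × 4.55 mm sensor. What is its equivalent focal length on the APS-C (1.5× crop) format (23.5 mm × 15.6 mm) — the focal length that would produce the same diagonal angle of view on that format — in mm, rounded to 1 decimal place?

8.8 mm

Sensor diagonal = √(6.17² + 4.55²) = √58.7714 ≈ 7.6663 mm.
Sensor diagonal = √(23.5² + 15.6²) = √795.6100 ≈ 28.2066 mm.
Equal angle of view means equal diagonal/f ratio, so f₂ = f₁ · (diagonal₂/diagonal₁) = 2.4 × 28.2066/7.6663.
f₂ = 2.4 × 3.67932 ≈ 8.830 mm.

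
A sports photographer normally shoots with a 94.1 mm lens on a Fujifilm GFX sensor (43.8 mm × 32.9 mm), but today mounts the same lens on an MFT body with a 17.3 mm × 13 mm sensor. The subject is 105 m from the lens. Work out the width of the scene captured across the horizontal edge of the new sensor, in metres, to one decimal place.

19.3 m

The focal length stays 94.1 mm; the relevant sensor dimension is now w = 17.3 mm. Object distance dₒ = 105 m = 105000 mm.
Thin-lens field width W = w·(dₒ − f)/f = 17.3 × (105000 − 94.1)/94.1 ≈ 19286.632 mm = 19.2866 m.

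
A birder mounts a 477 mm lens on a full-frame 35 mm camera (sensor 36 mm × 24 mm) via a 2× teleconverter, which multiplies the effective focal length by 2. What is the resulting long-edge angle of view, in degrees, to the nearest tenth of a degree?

2.2°

Effective focal length f = 477 × 2 = 954 mm.
α = 2·arctan(36 / (2 × 954)) = 2·arctan(0.01887) ≈ 2.1618°.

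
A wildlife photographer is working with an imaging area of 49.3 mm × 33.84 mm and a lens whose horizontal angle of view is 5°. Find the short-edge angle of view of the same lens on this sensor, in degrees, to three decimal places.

From the horizontal AOV: f = 49.3 / (2·tan(2.5°)) = 49.3 / 0.08732 ≈ 564.5778 mm.
Short-edge AOV = 2·arctan(33.84 / (2 × 564.5778)) = 2·arctan(0.02997) ≈ 3.4332°.

3.433°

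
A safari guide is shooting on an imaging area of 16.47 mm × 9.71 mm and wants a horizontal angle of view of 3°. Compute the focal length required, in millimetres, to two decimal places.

314.48 mm

From α = 2·arctan(w/2f) we get f = w / (2·tan(α/2)).
With w = 16.47 mm and α/2 = 1.5°, tan(α/2) ≈ 0.02619, so f ≈ 16.47 / 0.05237 ≈ 314.4820 mm.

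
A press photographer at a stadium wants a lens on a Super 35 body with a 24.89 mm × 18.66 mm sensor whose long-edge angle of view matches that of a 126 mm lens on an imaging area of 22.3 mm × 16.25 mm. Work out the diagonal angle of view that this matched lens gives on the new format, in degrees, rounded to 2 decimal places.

12.62°

Equal long-edge AOV ⇒ f₂ = f₁ · 24.89/22.3 = 126 × 1.11614 ≈ 140.6341 mm.
Sensor diagonal = √(24.89² + 18.66²) = √967.7077 ≈ 31.1080 mm.
Diagonal AOV on the new format = 2·arctan(31.1080 / (2 × 140.6341)) = 2·arctan(0.11060) ≈ 12.6224°.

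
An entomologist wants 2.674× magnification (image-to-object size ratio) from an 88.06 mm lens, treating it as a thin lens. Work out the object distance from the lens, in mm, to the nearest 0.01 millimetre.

With m = dᵢ/dₒ and 1/f = 1/dₒ + 1/dᵢ, substituting dᵢ = m·dₒ gives 1/f = (1 + 1/m)/dₒ, hence dₒ = f·(1 + 1/m).
dₒ = 88.06 × (1 + 1/2.674) = 88.06 × 1.37397 ≈ 120.992 mm.

120.99 mm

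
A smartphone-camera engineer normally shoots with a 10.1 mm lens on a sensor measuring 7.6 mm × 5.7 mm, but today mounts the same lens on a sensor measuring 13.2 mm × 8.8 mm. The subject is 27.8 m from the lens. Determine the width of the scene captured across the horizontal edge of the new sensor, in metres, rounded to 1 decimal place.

36.3 m

The focal length stays 10.1 mm; the relevant sensor dimension is now w = 13.2 mm. Object distance dₒ = 27.8 m = 27800 mm.
Thin-lens field width W = w·(dₒ − f)/f = 13.2 × (27800 − 10.1)/10.1 ≈ 36319.473 mm = 36.3195 m.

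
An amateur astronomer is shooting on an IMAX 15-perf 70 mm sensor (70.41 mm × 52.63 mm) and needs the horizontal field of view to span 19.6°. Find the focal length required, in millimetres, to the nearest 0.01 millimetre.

203.82 mm

From α = 2·arctan(w/2f) we get f = w / (2·tan(α/2)).
With w = 70.41 mm and α/2 = 9.8°, tan(α/2) ≈ 0.17273, so f ≈ 70.41 / 0.34546 ≈ 203.8152 mm.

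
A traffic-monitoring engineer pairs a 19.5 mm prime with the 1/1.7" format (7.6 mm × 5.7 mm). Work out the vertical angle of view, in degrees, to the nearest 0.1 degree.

16.6°

Angle of view α = 2·arctan(h/2f) with h = 5.7 mm and f = 19.5 mm.
h/2f = 0.14615; arctan(0.14615) ≈ 8.3151°, so α ≈ 16.6303°.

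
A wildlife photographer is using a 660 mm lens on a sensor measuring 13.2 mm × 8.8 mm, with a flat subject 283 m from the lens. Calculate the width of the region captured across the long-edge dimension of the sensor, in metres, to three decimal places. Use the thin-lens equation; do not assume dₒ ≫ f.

dₒ: 283 m = 283000 mm.
Similar triangles through the lens centre give W/dₒ = w/dᵢ; with 1/f = 1/dₒ + 1/dᵢ this gives W = w·(dₒ − f)/f.
W = 13.2 mm × (283000 − 660) / 660 = 13.2 × 427.7879 ≈ 5646.800 mm = 5.6468 m.

5.647 m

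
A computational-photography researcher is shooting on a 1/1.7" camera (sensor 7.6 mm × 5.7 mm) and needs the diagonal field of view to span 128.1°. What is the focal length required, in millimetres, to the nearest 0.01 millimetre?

2.31 mm

Sensor diagonal = √(7.6² + 5.7²) = √90.2500 ≈ 9.5000 mm.
From α = 2·arctan(d/2f) we get f = d / (2·tan(α/2)).
With d = 9.5000 mm and α/2 = 64.05°, tan(α/2) ≈ 2.05485, so f ≈ 9.5000 / 4.10971 ≈ 2.3116 mm.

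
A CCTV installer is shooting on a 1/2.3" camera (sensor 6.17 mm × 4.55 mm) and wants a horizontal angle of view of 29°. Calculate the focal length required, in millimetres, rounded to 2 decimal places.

11.93 mm

From α = 2·arctan(w/2f) we get f = w / (2·tan(α/2)).
With w = 6.17 mm and α/2 = 14.5°, tan(α/2) ≈ 0.25862, so f ≈ 6.17 / 0.51724 ≈ 11.9288 mm.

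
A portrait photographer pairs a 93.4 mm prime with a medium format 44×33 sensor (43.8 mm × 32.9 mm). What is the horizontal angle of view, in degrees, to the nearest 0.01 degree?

Angle of view α = 2·arctan(w/2f) with w = 43.8 mm and f = 93.4 mm.
w/2f = 0.23448; arctan(0.23448) ≈ 13.1961°, so α ≈ 26.3921°.

26.39°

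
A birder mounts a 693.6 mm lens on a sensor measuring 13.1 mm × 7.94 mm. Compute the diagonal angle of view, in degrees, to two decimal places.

1.27°

Sensor diagonal = √(13.1² + 7.94²) = √234.6536 ≈ 15.3184 mm.
Angle of view α = 2·arctan(d/2f) with d = 15.3184 mm and f = 693.6 mm.
d/2f = 0.01104; arctan(0.01104) ≈ 0.6327°, so α ≈ 1.2653°.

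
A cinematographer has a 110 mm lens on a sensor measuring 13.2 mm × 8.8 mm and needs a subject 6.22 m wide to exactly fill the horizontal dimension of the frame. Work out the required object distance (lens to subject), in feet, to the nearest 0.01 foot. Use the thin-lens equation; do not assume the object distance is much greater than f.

W: 6.22 m = 6220 mm.
Magnification m = w/W = dᵢ/dₒ; combined with 1/f = 1/dₒ + 1/dᵢ this gives dₒ = f·(1 + W/w).
dₒ = 110 mm × (1 + 6220/13.2) = 110 × 472.2121 ≈ 51943.333 mm = 51943.333/304.8 ft = 170.418 ft.

170.42 ft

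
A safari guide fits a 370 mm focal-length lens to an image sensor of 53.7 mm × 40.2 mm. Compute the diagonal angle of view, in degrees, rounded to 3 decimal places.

Sensor diagonal = √(53.7² + 40.2²) = √4499.7300 ≈ 67.0800 mm.
Angle of view α = 2·arctan(d/2f) with d = 67.0800 mm and f = 370 mm.
d/2f = 0.09065; arctan(0.09065) ≈ 5.1796°, so α ≈ 10.3593°.

10.359°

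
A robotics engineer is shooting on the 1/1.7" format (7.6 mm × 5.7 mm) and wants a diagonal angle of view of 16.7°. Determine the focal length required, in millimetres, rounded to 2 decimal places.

32.36 mm

Sensor diagonal = √(7.6² + 5.7²) = √90.2500 ≈ 9.5000 mm.
From α = 2·arctan(d/2f) we get f = d / (2·tan(α/2)).
With d = 9.5000 mm and α/2 = 8.35°, tan(α/2) ≈ 0.14678, so f ≈ 9.5000 / 0.29355 ≈ 32.3623 mm.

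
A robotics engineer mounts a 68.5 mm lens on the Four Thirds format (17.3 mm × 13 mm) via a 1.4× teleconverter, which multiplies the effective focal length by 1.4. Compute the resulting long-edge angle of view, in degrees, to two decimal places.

Effective focal length f = 68.5 × 1.4 = 95.9 mm.
α = 2·arctan(17.3 / (2 × 95.9)) = 2·arctan(0.09020) ≈ 10.3080°.

10.31°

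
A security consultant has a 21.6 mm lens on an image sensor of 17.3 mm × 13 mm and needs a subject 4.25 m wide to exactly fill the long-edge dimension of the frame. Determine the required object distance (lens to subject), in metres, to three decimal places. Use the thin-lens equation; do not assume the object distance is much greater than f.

5.328 m

W: 4.25 m = 4250 mm.
Magnification m = w/W = dᵢ/dₒ; combined with 1/f = 1/dₒ + 1/dᵢ this gives dₒ = f·(1 + W/w).
dₒ = 21.6 mm × (1 + 4250/17.3) = 21.6 × 246.6647 ≈ 5327.958 mm = 5.32796 m.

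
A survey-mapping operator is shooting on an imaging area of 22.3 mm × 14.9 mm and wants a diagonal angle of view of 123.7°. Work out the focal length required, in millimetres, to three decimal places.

Sensor diagonal = √(22.3² + 14.9²) = √719.3000 ≈ 26.8198 mm.
From α = 2·arctan(d/2f) we get f = d / (2·tan(α/2)).
With d = 26.8198 mm and α/2 = 61.85°, tan(α/2) ≈ 1.86891, so f ≈ 26.8198 / 3.73781 ≈ 7.1753 mm.

7.175 mm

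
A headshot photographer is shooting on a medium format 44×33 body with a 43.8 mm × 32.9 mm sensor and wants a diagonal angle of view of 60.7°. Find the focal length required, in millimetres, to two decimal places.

Sensor diagonal = √(43.8² + 32.9²) = √3000.8500 ≈ 54.7800 mm.
From α = 2·arctan(d/2f) we get f = d / (2·tan(α/2)).
With d = 54.7800 mm and α/2 = 30.35°, tan(α/2) ≈ 0.58552, so f ≈ 54.7800 / 1.17105 ≈ 46.7786 mm.

46.78 mm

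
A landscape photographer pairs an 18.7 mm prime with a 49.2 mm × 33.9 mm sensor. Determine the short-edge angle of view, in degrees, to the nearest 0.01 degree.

Angle of view α = 2·arctan(h/2f) with h = 33.9 mm and f = 18.7 mm.
h/2f = 0.90642; arctan(0.90642) ≈ 42.1897°, so α ≈ 84.3794°.

84.38°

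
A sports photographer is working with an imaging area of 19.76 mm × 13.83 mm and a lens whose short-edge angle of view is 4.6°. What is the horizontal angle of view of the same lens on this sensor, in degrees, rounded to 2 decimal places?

6.57°

From the short-edge AOV: f = 13.83 / (2·tan(2.3°)) = 13.83 / 0.08033 ≈ 172.1685 mm.
Horizontal AOV = 2·arctan(19.76 / (2 × 172.1685)) = 2·arctan(0.05739) ≈ 6.5687°.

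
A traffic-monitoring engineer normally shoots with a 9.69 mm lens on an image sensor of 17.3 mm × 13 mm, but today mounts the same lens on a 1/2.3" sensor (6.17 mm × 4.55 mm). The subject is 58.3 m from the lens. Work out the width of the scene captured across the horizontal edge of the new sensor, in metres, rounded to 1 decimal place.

37.1 m

The focal length stays 9.69 mm; the relevant sensor dimension is now w = 6.17 mm. Object distance dₒ = 58.3 m = 58300 mm.
Thin-lens field width W = w·(dₒ − f)/f = 6.17 × (58300 − 9.69)/9.69 ≈ 37115.708 mm = 37.1157 m.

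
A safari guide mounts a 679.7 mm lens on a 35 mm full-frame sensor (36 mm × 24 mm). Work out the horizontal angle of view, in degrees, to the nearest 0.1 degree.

3.0°

Angle of view α = 2·arctan(w/2f) with w = 36 mm and f = 679.7 mm.
w/2f = 0.02648; arctan(0.02648) ≈ 1.5170°, so α ≈ 3.0339°.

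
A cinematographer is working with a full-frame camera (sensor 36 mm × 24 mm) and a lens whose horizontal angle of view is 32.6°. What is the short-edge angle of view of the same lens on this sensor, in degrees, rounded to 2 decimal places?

22.06°

From the horizontal AOV: f = 36 / (2·tan(16.3°)) = 36 / 0.58484 ≈ 61.5552 mm.
Short-edge AOV = 2·arctan(24 / (2 × 61.5552)) = 2·arctan(0.19495) ≈ 22.0626°.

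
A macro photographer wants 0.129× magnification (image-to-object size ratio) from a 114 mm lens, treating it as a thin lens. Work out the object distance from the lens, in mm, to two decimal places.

997.72 mm

With m = dᵢ/dₒ and 1/f = 1/dₒ + 1/dᵢ, substituting dᵢ = m·dₒ gives 1/f = (1 + 1/m)/dₒ, hence dₒ = f·(1 + 1/m).
dₒ = 114 × (1 + 1/0.129) = 114 × 8.75194 ≈ 997.721 mm.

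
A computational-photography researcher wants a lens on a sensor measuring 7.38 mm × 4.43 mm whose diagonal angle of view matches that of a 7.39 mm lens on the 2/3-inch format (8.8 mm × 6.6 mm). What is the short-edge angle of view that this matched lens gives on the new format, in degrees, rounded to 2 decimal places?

41.92°

Sensor diagonal = √(8.8² + 6.6²) = √121.0000 ≈ 11.0000 mm.
Sensor diagonal = √(7.38² + 4.43²) = √74.0893 ≈ 8.6075 mm.
Equal diagonal AOV ⇒ f₂ = f₁ · 8.6075/11.0000 = 7.39 × 0.78250 ≈ 5.7827 mm.
Short-edge AOV on the new format = 2·arctan(4.43 / (2 × 5.7827)) = 2·arctan(0.38304) ≈ 41.9177°.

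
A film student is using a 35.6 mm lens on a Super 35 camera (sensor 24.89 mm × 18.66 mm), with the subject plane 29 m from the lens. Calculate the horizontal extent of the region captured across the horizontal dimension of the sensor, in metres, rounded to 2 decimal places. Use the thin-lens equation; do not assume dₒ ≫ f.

dₒ: 29 m = 29000 mm.
Similar triangles through the lens centre give W/dₒ = w/dᵢ; with 1/f = 1/dₒ + 1/dᵢ this gives W = w·(dₒ − f)/f.
W = 24.89 mm × (29000 − 35.6) / 35.6 = 24.89 × 813.6067 ≈ 20250.672 mm = 20.2507 m.

20.25 m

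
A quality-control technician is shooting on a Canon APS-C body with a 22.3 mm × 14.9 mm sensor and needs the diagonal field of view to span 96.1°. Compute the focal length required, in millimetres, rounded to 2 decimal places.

12.05 mm

Sensor diagonal = √(22.3² + 14.9²) = √719.3000 ≈ 26.8198 mm.
From α = 2·arctan(d/2f) we get f = d / (2·tan(α/2)).
With d = 26.8198 mm and α/2 = 48.05°, tan(α/2) ≈ 1.11256, so f ≈ 26.8198 / 2.22513 ≈ 12.0531 mm.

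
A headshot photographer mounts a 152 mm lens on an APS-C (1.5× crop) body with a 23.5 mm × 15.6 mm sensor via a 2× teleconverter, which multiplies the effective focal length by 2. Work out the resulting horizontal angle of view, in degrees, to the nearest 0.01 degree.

Effective focal length f = 152 × 2 = 304 mm.
α = 2·arctan(23.5 / (2 × 304)) = 2·arctan(0.03865) ≈ 4.4269°.

4.43°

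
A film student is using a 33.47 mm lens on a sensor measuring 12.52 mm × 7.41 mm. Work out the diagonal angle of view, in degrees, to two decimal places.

24.52°

Sensor diagonal = √(12.52² + 7.41²) = √211.6585 ≈ 14.5485 mm.
Angle of view α = 2·arctan(d/2f) with d = 14.5485 mm and f = 33.47 mm.
d/2f = 0.21734; arctan(0.21734) ≈ 12.2618°, so α ≈ 24.5235°.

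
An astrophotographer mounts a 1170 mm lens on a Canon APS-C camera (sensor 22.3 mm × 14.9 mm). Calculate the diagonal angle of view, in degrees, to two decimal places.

Sensor diagonal = √(22.3² + 14.9²) = √719.3000 ≈ 26.8198 mm.
Angle of view α = 2·arctan(d/2f) with d = 26.8198 mm and f = 1170 mm.
d/2f = 0.01146; arctan(0.01146) ≈ 0.6567°, so α ≈ 1.3133°.

1.31°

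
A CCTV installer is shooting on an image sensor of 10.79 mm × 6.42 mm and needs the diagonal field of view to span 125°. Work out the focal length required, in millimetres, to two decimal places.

3.27 mm

Sensor diagonal = √(10.79² + 6.42²) = √157.6405 ≈ 12.5555 mm.
From α = 2·arctan(d/2f) we get f = d / (2·tan(α/2)).
With d = 12.5555 mm and α/2 = 62.5°, tan(α/2) ≈ 1.92098, so f ≈ 12.5555 / 3.84196 ≈ 3.2680 mm.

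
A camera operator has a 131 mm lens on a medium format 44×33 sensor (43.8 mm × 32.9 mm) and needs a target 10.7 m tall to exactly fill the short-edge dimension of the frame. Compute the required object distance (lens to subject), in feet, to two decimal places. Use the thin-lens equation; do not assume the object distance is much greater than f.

W: 10.7 m = 10700 mm.
Magnification m = h/W = dᵢ/dₒ; combined with 1/f = 1/dₒ + 1/dᵢ this gives dₒ = f·(1 + W/h).
dₒ = 131 mm × (1 + 10700/32.9) = 131 × 326.2280 ≈ 42735.863 mm = 42735.863/304.8 ft = 140.21 ft.

140.21 ft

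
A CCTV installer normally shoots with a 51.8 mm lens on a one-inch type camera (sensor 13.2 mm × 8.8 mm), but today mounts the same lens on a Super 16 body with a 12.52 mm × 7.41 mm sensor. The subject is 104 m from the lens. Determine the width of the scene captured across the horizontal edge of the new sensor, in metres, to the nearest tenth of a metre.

The focal length stays 51.8 mm; the relevant sensor dimension is now w = 12.52 mm. Object distance dₒ = 104 m = 104000 mm.
Thin-lens field width W = w·(dₒ − f)/f = 12.52 × (104000 − 51.8)/51.8 ≈ 25124.160 mm = 25.1242 m.

25.1 m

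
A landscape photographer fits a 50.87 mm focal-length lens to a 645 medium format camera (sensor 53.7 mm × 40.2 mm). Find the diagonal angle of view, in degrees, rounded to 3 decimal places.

Sensor diagonal = √(53.7² + 40.2²) = √4499.7300 ≈ 67.0800 mm.
Angle of view α = 2·arctan(d/2f) with d = 67.0800 mm and f = 50.87 mm.
d/2f = 0.65933; arctan(0.65933) ≈ 33.3980°, so α ≈ 66.7960°.

66.796°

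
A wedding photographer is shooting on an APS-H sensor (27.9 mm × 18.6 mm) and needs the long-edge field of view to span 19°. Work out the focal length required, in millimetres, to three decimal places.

83.362 mm

From α = 2·arctan(w/2f) we get f = w / (2·tan(α/2)).
With w = 27.9 mm and α/2 = 9.5°, tan(α/2) ≈ 0.16734, so f ≈ 27.9 / 0.33469 ≈ 83.3619 mm.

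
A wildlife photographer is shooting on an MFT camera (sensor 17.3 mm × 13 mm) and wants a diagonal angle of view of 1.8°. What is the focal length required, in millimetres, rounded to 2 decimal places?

Sensor diagonal = √(17.3² + 13²) = √468.2900 ≈ 21.6400 mm.
From α = 2·arctan(d/2f) we get f = d / (2·tan(α/2)).
With d = 21.6400 mm and α/2 = 0.9°, tan(α/2) ≈ 0.01571, so f ≈ 21.6400 / 0.03142 ≈ 688.7662 mm.

688.77 mm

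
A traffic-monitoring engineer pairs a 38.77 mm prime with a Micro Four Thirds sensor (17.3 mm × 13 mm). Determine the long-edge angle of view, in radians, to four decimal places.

0.4390 rad

Angle of view α = 2·arctan(w/2f) with w = 17.3 mm and f = 38.77 mm.
w/2f = 0.22311; arctan(0.22311) ≈ 0.2195 rad, so α ≈ 0.4390 rad.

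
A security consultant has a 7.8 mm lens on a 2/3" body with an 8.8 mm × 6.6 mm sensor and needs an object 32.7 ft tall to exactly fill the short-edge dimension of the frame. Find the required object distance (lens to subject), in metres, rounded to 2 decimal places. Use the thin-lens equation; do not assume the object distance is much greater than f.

11.79 m

W: 32.7 ft × 304.8 mm/ft = 9966.96 mm.
Magnification m = h/W = dᵢ/dₒ; combined with 1/f = 1/dₒ + 1/dᵢ this gives dₒ = f·(1 + W/h).
dₒ = 7.8 mm × (1 + 9966.96/6.6) = 7.8 × 1511.1454 ≈ 11786.934 mm = 11.7869 m.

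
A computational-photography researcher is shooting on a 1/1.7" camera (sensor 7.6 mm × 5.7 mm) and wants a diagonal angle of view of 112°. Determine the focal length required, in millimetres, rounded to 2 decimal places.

3.20 mm

Sensor diagonal = √(7.6² + 5.7²) = √90.2500 ≈ 9.5000 mm.
From α = 2·arctan(d/2f) we get f = d / (2·tan(α/2)).
With d = 9.5000 mm and α/2 = 56°, tan(α/2) ≈ 1.48256, so f ≈ 9.5000 / 2.96512 ≈ 3.2039 mm.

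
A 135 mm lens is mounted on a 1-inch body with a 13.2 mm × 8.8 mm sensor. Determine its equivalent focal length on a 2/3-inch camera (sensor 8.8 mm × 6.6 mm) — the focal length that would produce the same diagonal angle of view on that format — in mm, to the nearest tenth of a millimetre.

93.6 mm

Sensor diagonal = √(13.2² + 8.8²) = √251.6800 ≈ 15.8644 mm.
Sensor diagonal = √(8.8² + 6.6²) = √121.0000 ≈ 11.0000 mm.
Equal angle of view means equal diagonal/f ratio, so f₂ = f₁ · (diagonal₂/diagonal₁) = 135 × 11.0000/15.8644.
f₂ = 135 × 0.69338 ≈ 93.606 mm.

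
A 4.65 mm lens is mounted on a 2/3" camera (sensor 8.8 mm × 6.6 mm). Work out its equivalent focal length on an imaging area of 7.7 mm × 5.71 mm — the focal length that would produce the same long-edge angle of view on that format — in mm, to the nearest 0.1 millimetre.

Equal angle of view means equal width/f ratio, so f₂ = f₁ · (width₂/width₁) = 4.65 × 7.7/8.8.
f₂ = 4.65 × 0.87500 ≈ 4.069 mm.

4.1 mm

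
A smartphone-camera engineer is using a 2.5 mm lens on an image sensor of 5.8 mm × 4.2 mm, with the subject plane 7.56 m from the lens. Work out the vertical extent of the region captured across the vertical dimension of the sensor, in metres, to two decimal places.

dₒ: 7.56 m = 7560 mm.
Similar triangles through the lens centre give W/dₒ = h/dᵢ; with 1/f = 1/dₒ + 1/dᵢ this gives W = h·(dₒ − f)/f.
W = 4.2 mm × (7560 − 2.5) / 2.5 = 4.2 × 3023.0000 ≈ 12696.600 mm = 12.6966 m.

12.70 m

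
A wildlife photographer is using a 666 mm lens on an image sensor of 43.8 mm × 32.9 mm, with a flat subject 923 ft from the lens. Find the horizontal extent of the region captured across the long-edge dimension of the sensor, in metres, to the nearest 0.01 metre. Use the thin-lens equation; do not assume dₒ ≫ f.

18.46 m

dₒ: 923 ft × 304.8 mm/ft = 281330.39 mm.
Similar triangles through the lens centre give W/dₒ = w/dᵢ; with 1/f = 1/dₒ + 1/dᵢ this gives W = w·(dₒ − f)/f.
W = 43.8 mm × (281330 − 666) / 666 = 43.8 × 421.4180 ≈ 18458.109 mm = 18.4581 m.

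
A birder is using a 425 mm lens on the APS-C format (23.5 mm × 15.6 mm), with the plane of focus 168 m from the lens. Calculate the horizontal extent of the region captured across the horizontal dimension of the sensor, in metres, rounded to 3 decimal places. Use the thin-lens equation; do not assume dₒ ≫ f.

dₒ: 168 m = 168000 mm.
Similar triangles through the lens centre give W/dₒ = w/dᵢ; with 1/f = 1/dₒ + 1/dᵢ this gives W = w·(dₒ − f)/f.
W = 23.5 mm × (168000 − 425) / 425 = 23.5 × 394.2941 ≈ 9265.912 mm = 9.26591 m.

9.266 m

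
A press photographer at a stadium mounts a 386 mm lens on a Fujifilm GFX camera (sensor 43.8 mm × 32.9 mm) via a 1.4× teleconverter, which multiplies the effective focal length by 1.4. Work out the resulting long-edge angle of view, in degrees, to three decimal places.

4.641°

Effective focal length f = 386 × 1.4 = 540.4 mm.
α = 2·arctan(43.8 / (2 × 540.4)) = 2·arctan(0.04053) ≈ 4.6413°.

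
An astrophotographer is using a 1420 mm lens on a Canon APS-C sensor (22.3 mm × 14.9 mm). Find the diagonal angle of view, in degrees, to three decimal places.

Sensor diagonal = √(22.3² + 14.9²) = √719.3000 ≈ 26.8198 mm.
Angle of view α = 2·arctan(d/2f) with d = 26.8198 mm and f = 1420 mm.
d/2f = 0.00944; arctan(0.00944) ≈ 0.5411°, so α ≈ 1.0821°.

1.082°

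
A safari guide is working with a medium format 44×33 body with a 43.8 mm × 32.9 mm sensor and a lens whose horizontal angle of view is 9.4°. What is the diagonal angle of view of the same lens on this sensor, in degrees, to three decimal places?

11.742°

From the horizontal AOV: f = 43.8 / (2·tan(4.7°)) = 43.8 / 0.16443 ≈ 266.3749 mm.
Sensor diagonal = √(43.8² + 32.9²) = √3000.8500 ≈ 54.7800 mm.
Diagonal AOV = 2·arctan(54.7800 / (2 × 266.3749)) = 2·arctan(0.10283) ≈ 11.7416°.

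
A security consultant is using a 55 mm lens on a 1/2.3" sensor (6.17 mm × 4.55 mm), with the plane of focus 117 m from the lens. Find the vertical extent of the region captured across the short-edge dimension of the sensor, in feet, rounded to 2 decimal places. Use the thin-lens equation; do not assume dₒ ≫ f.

31.74 ft

dₒ: 117 m = 117000 mm.
Similar triangles through the lens centre give W/dₒ = h/dᵢ; with 1/f = 1/dₒ + 1/dᵢ this gives W = h·(dₒ − f)/f.
W = 4.55 mm × (117000 − 55) / 55 = 4.55 × 2126.2727 ≈ 9674.541 mm = 9674.541/304.8 ft = 31.7406 ft.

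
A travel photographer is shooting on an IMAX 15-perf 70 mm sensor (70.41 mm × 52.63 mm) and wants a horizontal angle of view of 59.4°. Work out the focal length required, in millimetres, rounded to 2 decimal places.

From α = 2·arctan(w/2f) we get f = w / (2·tan(α/2)).
With w = 70.41 mm and α/2 = 29.7°, tan(α/2) ≈ 0.57039, so f ≈ 70.41 / 1.14078 ≈ 61.7209 mm.

61.72 mm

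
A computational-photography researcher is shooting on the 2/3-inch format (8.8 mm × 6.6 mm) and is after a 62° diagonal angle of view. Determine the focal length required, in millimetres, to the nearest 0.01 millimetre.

Sensor diagonal = √(8.8² + 6.6²) = √121.0000 ≈ 11.0000 mm.
From α = 2·arctan(d/2f) we get f = d / (2·tan(α/2)).
With d = 11.0000 mm and α/2 = 31°, tan(α/2) ≈ 0.60086, so f ≈ 11.0000 / 1.20172 ≈ 9.1535 mm.

9.15 mm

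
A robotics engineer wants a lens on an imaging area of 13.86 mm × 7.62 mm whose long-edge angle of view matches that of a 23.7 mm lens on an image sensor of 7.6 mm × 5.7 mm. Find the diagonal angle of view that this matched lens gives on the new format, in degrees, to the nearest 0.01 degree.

Equal long-edge AOV ⇒ f₂ = f₁ · 13.86/7.6 = 23.7 × 1.82368 ≈ 43.2213 mm.
Sensor diagonal = √(13.86² + 7.62²) = √250.1640 ≈ 15.8166 mm.
Diagonal AOV on the new format = 2·arctan(15.8166 / (2 × 43.2213)) = 2·arctan(0.18297) ≈ 20.7376°.

20.74°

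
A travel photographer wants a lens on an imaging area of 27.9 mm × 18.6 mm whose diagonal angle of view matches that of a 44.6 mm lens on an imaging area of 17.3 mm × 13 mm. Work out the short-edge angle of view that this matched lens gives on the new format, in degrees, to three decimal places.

15.329°

Sensor diagonal = √(17.3² + 13²) = √468.2900 ≈ 21.6400 mm.
Sensor diagonal = √(27.9² + 18.6²) = √1124.3700 ≈ 33.5316 mm.
Equal diagonal AOV ⇒ f₂ = f₁ · 33.5316/21.6400 = 44.6 × 1.54952 ≈ 69.1086 mm.
Short-edge AOV on the new format = 2·arctan(18.6 / (2 × 69.1086)) = 2·arctan(0.13457) ≈ 15.3286°.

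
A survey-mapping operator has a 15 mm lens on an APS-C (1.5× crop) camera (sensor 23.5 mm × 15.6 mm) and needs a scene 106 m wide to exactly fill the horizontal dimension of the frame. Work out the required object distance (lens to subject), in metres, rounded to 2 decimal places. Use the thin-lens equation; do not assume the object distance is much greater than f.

67.67 m

W: 106 m = 106000 mm.
Magnification m = w/W = dᵢ/dₒ; combined with 1/f = 1/dₒ + 1/dᵢ this gives dₒ = f·(1 + W/w).
dₒ = 15 mm × (1 + 106000/23.5) = 15 × 4511.6383 ≈ 67674.574 mm = 67.6746 m.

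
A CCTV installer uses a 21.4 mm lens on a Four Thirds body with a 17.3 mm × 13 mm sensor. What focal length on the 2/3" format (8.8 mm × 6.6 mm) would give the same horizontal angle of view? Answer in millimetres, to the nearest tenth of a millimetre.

Equal angle of view means equal width/f ratio, so f₂ = f₁ · (width₂/width₁) = 21.4 × 8.8/17.3.
f₂ = 21.4 × 0.50867 ≈ 10.886 mm.

10.9 mm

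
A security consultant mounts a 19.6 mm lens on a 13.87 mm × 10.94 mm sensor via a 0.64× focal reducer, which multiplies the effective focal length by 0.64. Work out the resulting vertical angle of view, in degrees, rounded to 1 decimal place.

Effective focal length f = 19.6 × 0.64 = 12.544 mm.
α = 2·arctan(10.94 / (2 × 12.544)) = 2·arctan(0.43607) ≈ 47.1207°.

47.1°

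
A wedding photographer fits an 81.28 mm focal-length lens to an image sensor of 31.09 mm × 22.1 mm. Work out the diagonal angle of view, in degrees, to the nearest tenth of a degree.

26.4°

Sensor diagonal = √(31.09² + 22.1²) = √1454.9981 ≈ 38.1444 mm.
Angle of view α = 2·arctan(d/2f) with d = 38.1444 mm and f = 81.28 mm.
d/2f = 0.23465; arctan(0.23465) ≈ 13.2055°, so α ≈ 26.4109°.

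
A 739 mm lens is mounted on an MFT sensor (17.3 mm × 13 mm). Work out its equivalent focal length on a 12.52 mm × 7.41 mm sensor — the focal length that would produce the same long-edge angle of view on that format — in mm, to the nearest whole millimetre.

Equal angle of view means equal width/f ratio, so f₂ = f₁ · (width₂/width₁) = 739 × 12.52/17.3.
f₂ = 739 × 0.72370 ≈ 534.814 mm.

535 mm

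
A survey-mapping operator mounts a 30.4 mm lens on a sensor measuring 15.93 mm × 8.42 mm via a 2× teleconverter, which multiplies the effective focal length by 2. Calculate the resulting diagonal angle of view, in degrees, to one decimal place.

16.9°

Effective focal length f = 30.4 × 2 = 60.8 mm.
Sensor diagonal = √(15.93² + 8.42²) = √324.6613 ≈ 18.0184 mm.
α = 2·arctan(18.018 / (2 × 60.8)) = 2·arctan(0.14818) ≈ 16.8572°.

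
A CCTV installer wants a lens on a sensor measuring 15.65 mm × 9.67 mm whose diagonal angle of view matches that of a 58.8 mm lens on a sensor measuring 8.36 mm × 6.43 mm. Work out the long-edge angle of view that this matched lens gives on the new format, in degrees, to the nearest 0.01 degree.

Sensor diagonal = √(8.36² + 6.43²) = √111.2345 ≈ 10.5468 mm.
Sensor diagonal = √(15.65² + 9.67²) = √338.4314 ≈ 18.3965 mm.
Equal diagonal AOV ⇒ f₂ = f₁ · 18.3965/10.5468 = 58.8 × 1.74428 ≈ 102.5635 mm.
Long-edge AOV on the new format = 2·arctan(15.65 / (2 × 102.5635)) = 2·arctan(0.07629) ≈ 8.7258°.

8.73°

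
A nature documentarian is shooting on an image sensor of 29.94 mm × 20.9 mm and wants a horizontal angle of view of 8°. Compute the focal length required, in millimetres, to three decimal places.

214.081 mm

From α = 2·arctan(w/2f) we get f = w / (2·tan(α/2)).
With w = 29.94 mm and α/2 = 4°, tan(α/2) ≈ 0.06993, so f ≈ 29.94 / 0.13985 ≈ 214.0810 mm.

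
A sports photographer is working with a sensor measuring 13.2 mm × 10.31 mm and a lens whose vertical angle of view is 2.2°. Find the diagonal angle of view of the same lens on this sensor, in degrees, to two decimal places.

From the vertical AOV: f = 10.31 / (2·tan(1.1°)) = 10.31 / 0.03840 ≈ 268.4759 mm.
Sensor diagonal = √(13.2² + 10.31²) = √280.5361 ≈ 16.7492 mm.
Diagonal AOV = 2·arctan(16.7492 / (2 × 268.4759)) = 2·arctan(0.03119) ≈ 3.5733°.

3.57°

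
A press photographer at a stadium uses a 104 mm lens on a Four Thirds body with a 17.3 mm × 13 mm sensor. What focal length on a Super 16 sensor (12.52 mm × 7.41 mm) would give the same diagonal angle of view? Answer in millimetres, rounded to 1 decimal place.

Sensor diagonal = √(17.3² + 13²) = √468.2900 ≈ 21.6400 mm.
Sensor diagonal = √(12.52² + 7.41²) = √211.6585 ≈ 14.5485 mm.
Equal angle of view means equal diagonal/f ratio, so f₂ = f₁ · (diagonal₂/diagonal₁) = 104 × 14.5485/21.6400.
f₂ = 104 × 0.67230 ≈ 69.919 mm.

69.9 mm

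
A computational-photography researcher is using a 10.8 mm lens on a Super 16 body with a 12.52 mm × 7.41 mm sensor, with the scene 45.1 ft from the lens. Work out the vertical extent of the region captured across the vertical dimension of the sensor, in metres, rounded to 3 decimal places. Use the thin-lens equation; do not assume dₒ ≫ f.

9.424 m

dₒ: 45.1 ft × 304.8 mm/ft = 13746.48 mm.
Similar triangles through the lens centre give W/dₒ = h/dᵢ; with 1/f = 1/dₒ + 1/dᵢ this gives W = h·(dₒ − f)/f.
W = 7.41 mm × (13746.5 − 10.8) / 10.8 = 7.41 × 1271.8222 ≈ 9424.202 mm = 9.4242 m.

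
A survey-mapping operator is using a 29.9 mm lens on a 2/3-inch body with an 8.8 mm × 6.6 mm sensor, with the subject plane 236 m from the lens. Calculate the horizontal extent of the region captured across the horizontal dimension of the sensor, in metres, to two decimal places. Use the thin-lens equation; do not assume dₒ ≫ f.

dₒ: 236 m = 236000 mm.
Similar triangles through the lens centre give W/dₒ = w/dᵢ; with 1/f = 1/dₒ + 1/dᵢ this gives W = w·(dₒ − f)/f.
W = 8.8 mm × (236000 − 29.9) / 29.9 = 8.8 × 7891.9766 ≈ 69449.394 mm = 69.4494 m.

69.45 m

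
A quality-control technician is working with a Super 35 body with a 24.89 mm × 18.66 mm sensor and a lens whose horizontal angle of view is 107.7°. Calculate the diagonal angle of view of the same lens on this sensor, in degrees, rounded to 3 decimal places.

119.385°

From the horizontal AOV: f = 24.89 / (2·tan(53.85°)) = 24.89 / 2.73766 ≈ 9.0917 mm.
Sensor diagonal = √(24.89² + 18.66²) = √967.7077 ≈ 31.1080 mm.
Diagonal AOV = 2·arctan(31.1080 / (2 × 9.0917)) = 2·arctan(1.71079) ≈ 119.3853°.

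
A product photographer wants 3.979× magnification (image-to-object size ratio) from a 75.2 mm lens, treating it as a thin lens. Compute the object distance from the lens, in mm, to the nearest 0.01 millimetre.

With m = dᵢ/dₒ and 1/f = 1/dₒ + 1/dᵢ, substituting dᵢ = m·dₒ gives 1/f = (1 + 1/m)/dₒ, hence dₒ = f·(1 + 1/m).
dₒ = 75.2 × (1 + 1/3.979) = 75.2 × 1.25132 ≈ 94.099 mm.

94.10 mm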